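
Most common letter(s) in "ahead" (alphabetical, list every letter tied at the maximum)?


Word: "ahead"
Letter counts:
  'a': 2
  'd': 1
  'e': 1
  'h': 1
Maximum count = 2
Most frequent = 'a' (2 times each)


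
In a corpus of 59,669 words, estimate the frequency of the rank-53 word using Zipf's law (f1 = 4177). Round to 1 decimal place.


Zipf's law: f(r) = f(1) / r
f(1) = 4177
f(53) = 4177 / 53
= 78.8 occurrences


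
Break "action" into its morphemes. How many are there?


Word: "action"
Morphemes: act | -ion
Each morpheme carries meaning
= 2 morphemes


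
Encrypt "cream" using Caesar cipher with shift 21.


Word: "cream"
Shift: 21
Each letter → (letter + shift) mod 26:
  'c' (2) + 21 = 23 → 'x'
  'r' (17) + 21 = 12 → 'm'
  'e' (4) + 21 = 25 → 'z'
  'a' (0) + 21 = 21 → 'v'
  'm' (12) + 21 = 7 → 'h'
Result = "xmzvh"


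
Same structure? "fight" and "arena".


Pattern of "fight": [0, 1, 2, 3, 4]
Pattern of "arena": [0, 1, 2, 3, 0]
Patterns do not match
Same pattern = No


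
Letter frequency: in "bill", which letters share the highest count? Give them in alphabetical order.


Word: "bill"
Letter counts:
  'b': 1
  'i': 1
  'l': 2
Maximum count = 2
Most frequent = 'l' (2 times each)


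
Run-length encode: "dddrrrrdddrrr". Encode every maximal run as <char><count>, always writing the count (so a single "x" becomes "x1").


String: "dddrrrrdddrrr"
Scanning for consecutive runs:
  'd' x 3
  'r' x 4
  'd' x 3
  'r' x 3
RLE = "d3r4d3r3"


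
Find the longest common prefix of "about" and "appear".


Word 1: "about"
Word 2: "appear"
Comparing from start:
  Pos 0: 'a' == 'a'
  Pos 1: 'b' != 'p' (stop)
LCP = "a" (length 1)


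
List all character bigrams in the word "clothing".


Word: "clothing" (length 8)
Number of bigrams = 8 - 2 + 1 = 7
  Position 0: "cl"
  Position 1: "lo"
  Position 2: "ot"
  Position 3: "th"
  Position 4: "hi"
  Position 5: "in"
  Position 6: "ng"
Bigrams = "cl", "lo", "ot", "th", "hi", "in", "ng"


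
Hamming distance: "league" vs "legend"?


Comparing character by character (same length = 6):
  Pos 0: 'l' vs 'l' =
  Pos 1: 'e' vs 'e' =
  Pos 2: 'a' vs 'g' !=
  Pos 3: 'g' vs 'e' !=
  Pos 4: 'u' vs 'n' !=
  Pos 5: 'e' vs 'd' !=
Hamming distance = 4


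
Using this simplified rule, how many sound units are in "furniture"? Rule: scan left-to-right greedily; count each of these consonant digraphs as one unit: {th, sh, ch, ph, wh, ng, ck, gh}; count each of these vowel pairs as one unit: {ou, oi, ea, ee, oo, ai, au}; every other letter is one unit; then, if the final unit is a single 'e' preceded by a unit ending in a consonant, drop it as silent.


Word: "furniture" (9 letters)
Left-to-right scan:
  [1] 'f' (letter)
  [2] 'u' (letter)
  [3] 'r' (letter)
  [4] 'n' (letter)
  [5] 'i' (letter)
  [6] 't' (letter)
  [7] 'u' (letter)
  [8] 'r' (letter)
  [9] 'e' (letter)
Units from scan: 9
Final unit is 'e' after a consonant -> drop as silent (-1)
Sound units = 8 units


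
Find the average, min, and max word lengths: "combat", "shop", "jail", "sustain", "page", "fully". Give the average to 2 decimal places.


Lengths: "combat"=6, "shop"=4, "jail"=4, "sustain"=7, "page"=4, "fully"=5
Sum = 30, Count = 6
Average = 30/6 = 5.00
= avg=5.00, min=4, max=7


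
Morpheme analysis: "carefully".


Word: "carefully"
Morphemes: care / -ful / -ly
Each morpheme carries meaning
= 3 morphemes


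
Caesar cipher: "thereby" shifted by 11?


Word: "thereby"
Shift: 11
Each letter → (letter + shift) mod 26:
  't' (19) + 11 = 4 → 'e'
  'h' (7) + 11 = 18 → 's'
  'e' (4) + 11 = 15 → 'p'
  'r' (17) + 11 = 2 → 'c'
  'e' (4) + 11 = 15 → 'p'
  'b' (1) + 11 = 12 → 'm'
  'y' (24) + 11 = 9 → 'j'
Result = "espcpmj"


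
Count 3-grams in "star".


Word: "star" (length 4)
Number of 3-grams = length - 3 + 1 = 4 - 3 + 1
= 2


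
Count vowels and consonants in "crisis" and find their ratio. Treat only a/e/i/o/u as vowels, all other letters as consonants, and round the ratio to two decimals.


Word: "crisis"
Vowels (a,e,i,o,u): 2
Consonants: 4
Ratio = 2/4
= 0.50


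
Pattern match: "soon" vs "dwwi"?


Pattern of "soon": [0, 1, 1, 2]
Pattern of "dwwi": [0, 1, 1, 2]
Patterns match
Same pattern = Yes


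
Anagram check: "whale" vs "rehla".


Word 1: "whale" → sorted: aehlw
Word 2: "rehla" → sorted: aehlr
Same letters? aehlw != aehlr
Anagram = No


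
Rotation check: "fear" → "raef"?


Word: "fear", Candidate: "raef"
Method: check if candidate is substring of word+word
"fearfear" contains "raef"? No
Is rotation = No


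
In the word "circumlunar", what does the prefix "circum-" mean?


Prefix: circum-
Example: circumlunar (circum- + lunar)
Meaning = around


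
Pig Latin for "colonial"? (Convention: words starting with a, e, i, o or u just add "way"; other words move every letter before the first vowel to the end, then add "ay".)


Word: "colonial"
Starts with consonant(s) → move to end, add 'ay'
Consonant cluster: "c"
Pig Latin = "olonialcay"


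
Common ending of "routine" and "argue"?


Word 1: "routine"
Word 2: "argue"
Comparing from end:
  Pos -1: 'e' == 'e'
  Pos -2: 'n' != 'u' (stop)
LCS = "e" (length 1)


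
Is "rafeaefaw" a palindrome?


Word: "rafeaefaw"
Reversed: "wafeaefar"
Forward == Backward? rafeaefaw != wafeaefar
Palindrome = No


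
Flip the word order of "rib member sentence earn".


Original: "rib member sentence earn"
Words (1..n): rib | member | sentence | earn
Reversed (n..1): earn | sentence | member | rib
Result = "earn sentence member rib"


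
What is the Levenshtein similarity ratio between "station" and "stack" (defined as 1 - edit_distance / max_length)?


Word 1: "station" (length 7)
Word 2: "stack" (length 5)
One optimal edit sequence:
  1. keep 's'
  2. keep 't'
  3. keep 'a'
  4. delete 't'  (+1)
  5. delete 'i'  (+1)
  6. substitute 'o' -> 'c'  (+1)
  7. substitute 'n' -> 'k'  (+1)
Edit distance = 4
Max length = max(7, 5) = 7
Similarity = 1 - 4/7
= 0.4286


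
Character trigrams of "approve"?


Word: "approve" (length 7)
Number of trigrams = 7 - 3 + 1 = 5
  Position 0: "app"
  Position 1: "ppr"
  Position 2: "pro"
  Position 3: "rov"
  Position 4: "ove"
Trigrams = "app", "ppr", "pro", "rov", "ove"


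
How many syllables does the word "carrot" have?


Word: "carrot"
Syllable breakdown: car · rot
Counting: 2 parts
= 2 syllables


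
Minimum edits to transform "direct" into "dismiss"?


Word 1: "direct" (length 6)
Word 2: "dismiss" (length 7)
One optimal edit sequence (insert/delete/substitute each cost 1):
  1. keep 'd'
  2. keep 'i'
  3. insert 's'  (+1)
  4. substitute 'r' -> 'm'  (+1)
  5. substitute 'e' -> 'i'  (+1)
  6. substitute 'c' -> 's'  (+1)
  7. substitute 't' -> 's'  (+1)
Total edit operations: 5
Edit distance = 5


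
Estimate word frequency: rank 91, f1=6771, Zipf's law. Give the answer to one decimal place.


Zipf's law: f(r) = f(1) / r
f(1) = 6771
f(91) = 6771 / 91
= 74.4 occurrences


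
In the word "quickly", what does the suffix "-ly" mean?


Suffix: -ly
As in: quickly -> quick + -ly
Meaning = in a manner


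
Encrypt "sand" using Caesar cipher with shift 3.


Word: "sand"
Shift: 3
Each letter → (letter + shift) mod 26:
  's' (18) + 3 = 21 → 'v'
  'a' (0) + 3 = 3 → 'd'
  'n' (13) + 3 = 16 → 'q'
  'd' (3) + 3 = 6 → 'g'
Result = "vdqg"


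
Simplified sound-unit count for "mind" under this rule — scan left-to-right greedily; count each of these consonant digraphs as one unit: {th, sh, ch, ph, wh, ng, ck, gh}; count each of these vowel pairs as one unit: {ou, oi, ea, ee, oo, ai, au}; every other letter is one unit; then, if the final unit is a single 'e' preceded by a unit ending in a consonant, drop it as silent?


Word: "mind" (4 letters)
Left-to-right scan:
  [1] 'm' (letter)
  [2] 'i' (letter)
  [3] 'n' (letter)
  [4] 'd' (letter)
Units from scan: 4
Sound units = 4 units


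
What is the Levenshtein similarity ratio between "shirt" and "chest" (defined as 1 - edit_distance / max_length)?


Word 1: "shirt" (length 5)
Word 2: "chest" (length 5)
One optimal edit sequence:
  1. substitute 's' -> 'c'  (+1)
  2. keep 'h'
  3. substitute 'i' -> 'e'  (+1)
  4. substitute 'r' -> 's'  (+1)
  5. keep 't'
Edit distance = 3
Max length = max(5, 5) = 5
Similarity = 1 - 3/5
= 0.4000


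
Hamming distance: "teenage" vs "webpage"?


Comparing character by character (same length = 7):
  Pos 0: 't' vs 'w' !=
  Pos 1: 'e' vs 'e' =
  Pos 2: 'e' vs 'b' !=
  Pos 3: 'n' vs 'p' !=
  Pos 4: 'a' vs 'a' =
  Pos 5: 'g' vs 'g' =
  Pos 6: 'e' vs 'e' =
Hamming distance = 3


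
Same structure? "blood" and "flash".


Pattern of "blood": [0, 1, 2, 2, 3]
Pattern of "flash": [0, 1, 2, 3, 4]
Patterns do not match
Same pattern = No


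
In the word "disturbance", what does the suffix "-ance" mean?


Suffix: -ance
Example: disturbance = disturb + -ance
Meaning = state of


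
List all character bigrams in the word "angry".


Word: "angry" (length 5)
Number of bigrams = 5 - 2 + 1 = 4
  Position 0: "an"
  Position 1: "ng"
  Position 2: "gr"
  Position 3: "ry"
Bigrams = "an", "ng", "gr", "ry"


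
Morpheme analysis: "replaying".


Word: "replaying"
Morphemes: re- + play + -ing
Each morpheme carries meaning
= 3 morphemes


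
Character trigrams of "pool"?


Word: "pool" (length 4)
Number of trigrams = 4 - 3 + 1 = 2
  Position 0: "poo"
  Position 1: "ool"
Trigrams = "poo", "ool"


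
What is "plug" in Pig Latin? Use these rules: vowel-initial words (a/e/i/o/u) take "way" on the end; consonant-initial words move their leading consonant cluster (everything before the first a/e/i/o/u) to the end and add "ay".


Word: "plug"
Starts with consonant(s) → move to end, add 'ay'
Consonant cluster: "pl"
Pig Latin = "ugplay"


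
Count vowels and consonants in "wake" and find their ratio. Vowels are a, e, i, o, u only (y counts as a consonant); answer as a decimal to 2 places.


Word: "wake"
Vowels (a,e,i,o,u): 2
Consonants: 2
Ratio = 2/2
= 1.00


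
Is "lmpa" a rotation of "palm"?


Word: "palm", Candidate: "lmpa"
Method: check if candidate is substring of word+word
"palmpalm" contains "lmpa"? Yes
Is rotation = Yes


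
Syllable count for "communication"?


Word: "communication"
Syllable breakdown: com-mu-ni-ca-tion
Counting: 5 parts
= 5 syllables


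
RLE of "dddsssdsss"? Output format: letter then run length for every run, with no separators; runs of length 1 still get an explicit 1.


String: "dddsssdsss"
Scanning for consecutive runs:
  'd' x 3
  's' x 3
  'd' x 1
  's' x 3
RLE = "d3s3d1s3"


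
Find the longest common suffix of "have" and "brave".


Word 1: "have"
Word 2: "brave"
Comparing from end:
  Pos -1: 'e' == 'e'
  Pos -2: 'v' == 'v'
  Pos -3: 'a' == 'a'
  Pos -4: 'h' != 'r' (stop)
LCS = "ave" (length 3)


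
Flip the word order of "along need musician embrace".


Original: "along need musician embrace"
Words (1..n): along | need | musician | embrace
Reversed (n..1): embrace | musician | need | along
Result = "embrace musician need along"


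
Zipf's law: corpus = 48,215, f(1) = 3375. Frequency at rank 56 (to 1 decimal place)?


Zipf's law: f(r) = f(1) / r
f(1) = 3375
f(56) = 3375 / 56
= 60.3 occurrences


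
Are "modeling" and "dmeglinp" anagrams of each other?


Word 1: "modeling" → sorted: degilmno
Word 2: "dmeglinp" → sorted: degilmnp
Same letters? degilmno != degilmnp
Anagram = No


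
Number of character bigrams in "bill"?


Word: "bill" (length 4)
Number of 2-grams = length - 2 + 1 = 4 - 2 + 1
= 3


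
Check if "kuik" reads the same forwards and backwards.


Word: "kuik"
Reversed: "kiuk"
Forward == Backward? kuik != kiuk
Palindrome = No


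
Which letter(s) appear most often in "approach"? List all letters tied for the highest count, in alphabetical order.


Word: "approach"
Letter counts:
  'a': 2
  'c': 1
  'h': 1
  'o': 1
  'p': 2
  'r': 1
Maximum count = 2
Most frequent = 'a', 'p' (2 times each)


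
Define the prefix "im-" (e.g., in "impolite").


Prefix: im-
Example: impolite = im- + polite
Meaning = not / into


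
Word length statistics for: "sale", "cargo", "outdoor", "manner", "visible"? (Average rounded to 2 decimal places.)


Lengths: "sale"=4, "cargo"=5, "outdoor"=7, "manner"=6, "visible"=7
Sum = 29, Count = 5
Average = 29/5 = 5.80
= avg=5.80, min=4, max=7


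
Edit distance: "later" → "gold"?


Word 1: "later" (length 5)
Word 2: "gold" (length 4)
One optimal edit sequence (insert/delete/substitute each cost 1):
  1. delete 'l'  (+1)
  2. substitute 'a' -> 'g'  (+1)
  3. substitute 't' -> 'o'  (+1)
  4. substitute 'e' -> 'l'  (+1)
  5. substitute 'r' -> 'd'  (+1)
Total edit operations: 5
Edit distance = 5


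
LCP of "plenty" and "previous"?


Word 1: "plenty"
Word 2: "previous"
Comparing from start:
  Pos 0: 'p' == 'p'
  Pos 1: 'l' != 'r' (stop)
LCP = "p" (length 1)


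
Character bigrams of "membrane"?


Word: "membrane" (length 8)
Number of bigrams = 8 - 2 + 1 = 7
  Position 0: "me"
  Position 1: "em"
  Position 2: "mb"
  Position 3: "br"
  Position 4: "ra"
  Position 5: "an"
  Position 6: "ne"
Bigrams = "me", "em", "mb", "br", "ra", "an", "ne"


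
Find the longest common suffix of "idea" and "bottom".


Word 1: "idea"
Word 2: "bottom"
Comparing from end:
  Pos -1: 'a' != 'm' (stop)
LCS = "" (length 0)


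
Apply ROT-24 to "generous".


Word: "generous"
Shift: 24
Each letter → (letter + shift) mod 26:
  'g' (6) + 24 = 4 → 'e'
  'e' (4) + 24 = 2 → 'c'
  'n' (13) + 24 = 11 → 'l'
  'e' (4) + 24 = 2 → 'c'
  'r' (17) + 24 = 15 → 'p'
  'o' (14) + 24 = 12 → 'm'
  'u' (20) + 24 = 18 → 's'
  's' (18) + 24 = 16 → 'q'
Result = "eclcpmsq"


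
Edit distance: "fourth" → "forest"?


Word 1: "fourth" (length 6)
Word 2: "forest" (length 6)
One optimal edit sequence (insert/delete/substitute each cost 1):
  1. keep 'f'
  2. keep 'o'
  3. substitute 'u' -> 'r'  (+1)
  4. substitute 'r' -> 'e'  (+1)
  5. substitute 't' -> 's'  (+1)
  6. substitute 'h' -> 't'  (+1)
Total edit operations: 4
Edit distance = 4


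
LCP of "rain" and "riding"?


Word 1: "rain"
Word 2: "riding"
Comparing from start:
  Pos 0: 'r' == 'r'
  Pos 1: 'a' != 'i' (stop)
LCP = "r" (length 1)


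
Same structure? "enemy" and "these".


Pattern of "enemy": [0, 1, 0, 2, 3]
Pattern of "these": [0, 1, 2, 3, 2]
Patterns do not match
Same pattern = No


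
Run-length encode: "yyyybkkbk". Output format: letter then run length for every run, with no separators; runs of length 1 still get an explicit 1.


String: "yyyybkkbk"
Scanning for consecutive runs:
  'y' x 4
  'b' x 1
  'k' x 2
  'b' x 1
  'k' x 1
RLE = "y4b1k2b1k1"


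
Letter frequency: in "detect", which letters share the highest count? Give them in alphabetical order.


Word: "detect"
Letter counts:
  'c': 1
  'd': 1
  'e': 2
  't': 2
Maximum count = 2
Most frequent = 'e', 't' (2 times each)


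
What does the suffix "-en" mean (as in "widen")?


Suffix: -en
As in: widen -> wide + -en, with a spelling change
Meaning = to make / become


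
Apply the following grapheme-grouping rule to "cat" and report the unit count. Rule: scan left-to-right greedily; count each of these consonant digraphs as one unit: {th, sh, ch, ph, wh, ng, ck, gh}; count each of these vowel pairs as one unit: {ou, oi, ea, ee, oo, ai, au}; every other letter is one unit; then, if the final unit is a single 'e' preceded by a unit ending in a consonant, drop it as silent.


Word: "cat" (3 letters)
Left-to-right scan:
  1. 'c' (letter)
  2. 'a' (letter)
  3. 't' (letter)
Units from scan: 3
Sound units = 3 units


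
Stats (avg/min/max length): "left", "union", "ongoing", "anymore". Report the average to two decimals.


Lengths: "left"=4, "union"=5, "ongoing"=7, "anymore"=7
Sum = 23, Count = 4
Average = 23/4 = 5.75
= avg=5.75, min=4, max=7


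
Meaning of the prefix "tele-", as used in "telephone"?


Prefix: tele-
Example: telephone (tele- + phone)
Meaning = distant


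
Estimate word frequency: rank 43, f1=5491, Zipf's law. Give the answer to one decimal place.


Zipf's law: f(r) = f(1) / r
f(1) = 5491
f(43) = 5491 / 43
= 127.7 occurrences


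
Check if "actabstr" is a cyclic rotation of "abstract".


Word: "abstract", Candidate: "actabstr"
Method: check if candidate is substring of word+word
"abstractabstract" contains "actabstr"? Yes
Is rotation = Yes


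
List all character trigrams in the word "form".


Word: "form" (length 4)
Number of trigrams = 4 - 3 + 1 = 2
  Position 0: "for"
  Position 1: "orm"
Trigrams = "for", "orm"


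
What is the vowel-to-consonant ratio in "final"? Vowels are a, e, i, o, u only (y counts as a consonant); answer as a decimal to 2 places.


Word: "final"
Vowels (a,e,i,o,u): 2
Consonants: 3
Ratio = 2/3
= 0.67


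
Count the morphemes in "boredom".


Word: "boredom"
Morphemes: bore | -dom
Each morpheme carries meaning
= 2 morphemes


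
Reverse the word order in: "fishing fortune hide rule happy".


Original: "fishing fortune hide rule happy"
Words (1..n): fishing | fortune | hide | rule | happy
Reversed (n..1): happy | rule | hide | fortune | fishing
Result = "happy rule hide fortune fishing"


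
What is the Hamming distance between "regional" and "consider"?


Comparing character by character (same length = 8):
  Pos 0: 'r' vs 'c' !=
  Pos 1: 'e' vs 'o' !=
  Pos 2: 'g' vs 'n' !=
  Pos 3: 'i' vs 's' !=
  Pos 4: 'o' vs 'i' !=
  Pos 5: 'n' vs 'd' !=
  Pos 6: 'a' vs 'e' !=
  Pos 7: 'l' vs 'r' !=
Hamming distance = 8


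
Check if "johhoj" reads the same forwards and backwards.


Word: "johhoj"
Reversed: "johhoj"
Forward == Backward? johhoj == johhoj
Palindrome = Yes


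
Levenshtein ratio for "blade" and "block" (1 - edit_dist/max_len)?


Word 1: "blade" (length 5)
Word 2: "block" (length 5)
One optimal edit sequence:
  1. keep 'b'
  2. keep 'l'
  3. substitute 'a' -> 'o'  (+1)
  4. substitute 'd' -> 'c'  (+1)
  5. substitute 'e' -> 'k'  (+1)
Edit distance = 3
Max length = max(5, 5) = 5
Similarity = 1 - 3/5
= 0.4000


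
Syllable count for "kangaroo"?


Word: "kangaroo"
Syllable breakdown: kan · ga · roo
Counting: 3 parts
= 3 syllables


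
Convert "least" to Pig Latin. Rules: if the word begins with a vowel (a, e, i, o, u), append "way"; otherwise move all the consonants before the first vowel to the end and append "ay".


Word: "least"
Starts with consonant(s) → move to end, add 'ay'
Consonant cluster: "l"
Pig Latin = "eastlay"


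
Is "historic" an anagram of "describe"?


Word 1: "describe" → sorted: bcdeeirs
Word 2: "historic" → sorted: chiiorst
Same letters? bcdeeirs != chiiorst
Anagram = No


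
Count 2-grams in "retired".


Word: "retired" (length 7)
Number of 2-grams = length - 2 + 1 = 7 - 2 + 1
= 6


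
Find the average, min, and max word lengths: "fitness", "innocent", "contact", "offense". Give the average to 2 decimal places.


Lengths: "fitness"=7, "innocent"=8, "contact"=7, "offense"=7
Sum = 29, Count = 4
Average = 29/4 = 7.25
= avg=7.25, min=7, max=8


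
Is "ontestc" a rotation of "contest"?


Word: "contest", Candidate: "ontestc"
Method: check if candidate is substring of word+word
"contestcontest" contains "ontestc"? Yes
Is rotation = Yes


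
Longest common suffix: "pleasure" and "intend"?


Word 1: "pleasure"
Word 2: "intend"
Comparing from end:
  Pos -1: 'e' != 'd' (stop)
LCS = "" (length 0)


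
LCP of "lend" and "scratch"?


Word 1: "lend"
Word 2: "scratch"
Comparing from start:
  Pos 0: 'l' != 's' (stop)
LCP = "" (length 0)


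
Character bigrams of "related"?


Word: "related" (length 7)
Number of bigrams = 7 - 2 + 1 = 6
  Position 0: "re"
  Position 1: "el"
  Position 2: "la"
  Position 3: "at"
  Position 4: "te"
  Position 5: "ed"
Bigrams = "re", "el", "la", "at", "te", "ed"


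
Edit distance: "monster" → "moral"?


Word 1: "monster" (length 7)
Word 2: "moral" (length 5)
One optimal edit sequence (insert/delete/substitute each cost 1):
  1. keep 'm'
  2. keep 'o'
  3. delete 'n'  (+1)
  4. delete 's'  (+1)
  5. substitute 't' -> 'r'  (+1)
  6. substitute 'e' -> 'a'  (+1)
  7. substitute 'r' -> 'l'  (+1)
Total edit operations: 5
Edit distance = 5


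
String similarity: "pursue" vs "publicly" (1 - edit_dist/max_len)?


Word 1: "pursue" (length 6)
Word 2: "publicly" (length 8)
One optimal edit sequence:
  1. keep 'p'
  2. keep 'u'
  3. insert 'b'  (+1)
  4. insert 'l'  (+1)
  5. substitute 'r' -> 'i'  (+1)
  6. substitute 's' -> 'c'  (+1)
  7. substitute 'u' -> 'l'  (+1)
  8. substitute 'e' -> 'y'  (+1)
Edit distance = 6
Max length = max(6, 8) = 8
Similarity = 1 - 6/8
= 0.2500


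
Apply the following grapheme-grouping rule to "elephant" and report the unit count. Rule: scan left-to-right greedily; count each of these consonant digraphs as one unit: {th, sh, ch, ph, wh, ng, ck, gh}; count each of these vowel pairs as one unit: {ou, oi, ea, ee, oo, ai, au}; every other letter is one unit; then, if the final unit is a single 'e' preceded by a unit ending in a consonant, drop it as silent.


Word: "elephant" (8 letters)
Left-to-right scan:
  [1] 'e' (letter)
  [2] 'l' (letter)
  [3] 'e' (letter)
  [4] 'ph' (digraph)
  [5] 'a' (letter)
  [6] 'n' (letter)
  [7] 't' (letter)
Units from scan: 7
Sound units = 7 units


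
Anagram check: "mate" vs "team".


Word 1: "mate" → sorted: aemt
Word 2: "team" → sorted: aemt
Same letters? aemt == aemt
Anagram = Yes


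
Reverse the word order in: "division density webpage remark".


Original: "division density webpage remark"
Words (1..n): division | density | webpage | remark
Reversed (n..1): remark | webpage | density | division
Result = "remark webpage density division"


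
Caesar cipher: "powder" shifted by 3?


Word: "powder"
Shift: 3
Each letter → (letter + shift) mod 26:
  'p' (15) + 3 = 18 → 's'
  'o' (14) + 3 = 17 → 'r'
  'w' (22) + 3 = 25 → 'z'
  'd' (3) + 3 = 6 → 'g'
  'e' (4) + 3 = 7 → 'h'
  'r' (17) + 3 = 20 → 'u'
Result = "srzghu"


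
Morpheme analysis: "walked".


Word: "walked"
Morphemes: walk + -ed
Each morpheme carries meaning
= 2 morphemes


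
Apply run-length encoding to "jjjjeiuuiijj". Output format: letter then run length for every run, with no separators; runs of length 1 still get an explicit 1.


String: "jjjjeiuuiijj"
Scanning for consecutive runs:
  'j' x 4
  'e' x 1
  'i' x 1
  'u' x 2
  'i' x 2
  'j' x 2
RLE = "j4e1i1u2i2j2"


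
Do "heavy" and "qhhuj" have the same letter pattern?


Pattern of "heavy": [0, 1, 2, 3, 4]
Pattern of "qhhuj": [0, 1, 1, 2, 3]
Patterns do not match
Same pattern = No


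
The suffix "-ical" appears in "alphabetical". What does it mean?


Suffix: -ical
As in: alphabetical -> alphabet + -ical
Meaning = relating to


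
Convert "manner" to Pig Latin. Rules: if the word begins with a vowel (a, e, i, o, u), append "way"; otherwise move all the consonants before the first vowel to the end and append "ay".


Word: "manner"
Starts with consonant(s) → move to end, add 'ay'
Consonant cluster: "m"
Pig Latin = "annermay"


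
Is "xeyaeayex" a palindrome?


Word: "xeyaeayex"
Reversed: "xeyaeayex"
Forward == Backward? xeyaeayex == xeyaeayex
Palindrome = Yes


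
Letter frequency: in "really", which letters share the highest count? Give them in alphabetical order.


Word: "really"
Letter counts:
  'a': 1
  'e': 1
  'l': 2
  'r': 1
  'y': 1
Maximum count = 2
Most frequent = 'l' (2 times each)


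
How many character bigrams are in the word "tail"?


Word: "tail" (length 4)
Number of 2-grams = length - 2 + 1 = 4 - 2 + 1
= 3


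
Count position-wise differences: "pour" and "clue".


Comparing character by character (same length = 4):
  Pos 0: 'p' vs 'c' !=
  Pos 1: 'o' vs 'l' !=
  Pos 2: 'u' vs 'u' =
  Pos 3: 'r' vs 'e' !=
Hamming distance = 3


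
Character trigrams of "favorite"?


Word: "favorite" (length 8)
Number of trigrams = 8 - 3 + 1 = 6
  Position 0: "fav"
  Position 1: "avo"
  Position 2: "vor"
  Position 3: "ori"
  Position 4: "rit"
  Position 5: "ite"
Trigrams = "fav", "avo", "vor", "ori", "rit", "ite"


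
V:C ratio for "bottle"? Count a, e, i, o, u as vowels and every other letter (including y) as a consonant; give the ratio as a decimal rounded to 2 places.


Word: "bottle"
Vowels (a,e,i,o,u): 2
Consonants: 4
Ratio = 2/4
= 0.50


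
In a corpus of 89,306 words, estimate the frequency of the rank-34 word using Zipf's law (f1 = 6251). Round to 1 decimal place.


Zipf's law: f(r) = f(1) / r
f(1) = 6251
f(34) = 6251 / 34
= 183.9 occurrences


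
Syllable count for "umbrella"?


Word: "umbrella"
Syllable breakdown: um-brel-la
Counting: 3 parts
= 3 syllables


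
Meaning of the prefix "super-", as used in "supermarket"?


Prefix: super-
Example: supermarket = super- + market
Meaning = above / beyond


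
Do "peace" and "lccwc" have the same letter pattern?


Pattern of "peace": [0, 1, 2, 3, 1]
Pattern of "lccwc": [0, 1, 1, 2, 1]
Patterns do not match
Same pattern = No


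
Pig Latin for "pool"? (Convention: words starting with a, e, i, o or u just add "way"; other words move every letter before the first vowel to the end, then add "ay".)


Word: "pool"
Starts with consonant(s) → move to end, add 'ay'
Consonant cluster: "p"
Pig Latin = "oolpay"


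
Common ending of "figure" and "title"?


Word 1: "figure"
Word 2: "title"
Comparing from end:
  Pos -1: 'e' == 'e'
  Pos -2: 'r' != 'l' (stop)
LCS = "e" (length 1)


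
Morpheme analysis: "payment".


Word: "payment"
Morphemes: pay / -ment
Each morpheme carries meaning
= 2 morphemes


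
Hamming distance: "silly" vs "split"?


Comparing character by character (same length = 5):
  Pos 0: 's' vs 's' =
  Pos 1: 'i' vs 'p' !=
  Pos 2: 'l' vs 'l' =
  Pos 3: 'l' vs 'i' !=
  Pos 4: 'y' vs 't' !=
Hamming distance = 3


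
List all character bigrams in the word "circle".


Word: "circle" (length 6)
Number of bigrams = 6 - 2 + 1 = 5
  Position 0: "ci"
  Position 1: "ir"
  Position 2: "rc"
  Position 3: "cl"
  Position 4: "le"
Bigrams = "ci", "ir", "rc", "cl", "le"


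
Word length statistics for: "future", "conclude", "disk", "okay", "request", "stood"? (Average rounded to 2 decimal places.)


Lengths: "future"=6, "conclude"=8, "disk"=4, "okay"=4, "request"=7, "stood"=5
Sum = 34, Count = 6
Average = 34/6 = 5.67
= avg=5.67, min=4, max=8


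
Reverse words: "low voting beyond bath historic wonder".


Original: "low voting beyond bath historic wonder"
Words (1..n): low | voting | beyond | bath | historic | wonder
Reversed (n..1): wonder | historic | bath | beyond | voting | low
Result = "wonder historic bath beyond voting low"


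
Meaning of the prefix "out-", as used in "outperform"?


Prefix: out-
Example: outperform (out- + perform)
Meaning = surpass


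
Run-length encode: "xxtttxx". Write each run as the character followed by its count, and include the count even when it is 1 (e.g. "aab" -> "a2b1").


String: "xxtttxx"
Scanning for consecutive runs:
  'x' x 2
  't' x 3
  'x' x 2
RLE = "x2t3x2"


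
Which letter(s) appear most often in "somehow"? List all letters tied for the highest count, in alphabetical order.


Word: "somehow"
Letter counts:
  'e': 1
  'h': 1
  'm': 1
  'o': 2
  's': 1
  'w': 1
Maximum count = 2
Most frequent = 'o' (2 times each)


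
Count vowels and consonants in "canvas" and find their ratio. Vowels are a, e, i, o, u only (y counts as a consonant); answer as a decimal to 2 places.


Word: "canvas"
Vowels (a,e,i,o,u): 2
Consonants: 4
Ratio = 2/4
= 0.50


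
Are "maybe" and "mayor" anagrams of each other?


Word 1: "maybe" → sorted: abemy
Word 2: "mayor" → sorted: amory
Same letters? abemy != amory
Anagram = No


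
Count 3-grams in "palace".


Word: "palace" (length 6)
Number of 3-grams = length - 3 + 1 = 6 - 3 + 1
= 4


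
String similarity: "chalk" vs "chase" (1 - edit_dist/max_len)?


Word 1: "chalk" (length 5)
Word 2: "chase" (length 5)
One optimal edit sequence:
  1. keep 'c'
  2. keep 'h'
  3. keep 'a'
  4. substitute 'l' -> 's'  (+1)
  5. substitute 'k' -> 'e'  (+1)
Edit distance = 2
Max length = max(5, 5) = 5
Similarity = 1 - 2/5
= 0.6000


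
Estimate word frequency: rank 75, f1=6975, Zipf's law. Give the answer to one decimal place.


Zipf's law: f(r) = f(1) / r
f(1) = 6975
f(75) = 6975 / 75
= 93.0 occurrences


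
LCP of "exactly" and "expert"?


Word 1: "exactly"
Word 2: "expert"
Comparing from start:
  Pos 0: 'e' == 'e'
  Pos 1: 'x' == 'x'
  Pos 2: 'a' != 'p' (stop)
LCP = "ex" (length 2)


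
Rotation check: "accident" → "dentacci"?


Word: "accident", Candidate: "dentacci"
Method: check if candidate is substring of word+word
"accidentaccident" contains "dentacci"? Yes
Is rotation = Yes


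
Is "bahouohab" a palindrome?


Word: "bahouohab"
Reversed: "bahouohab"
Forward == Backward? bahouohab == bahouohab
Palindrome = Yes


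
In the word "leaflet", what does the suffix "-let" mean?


Suffix: -let
As in: leaflet -> leaf + -let
Meaning = small


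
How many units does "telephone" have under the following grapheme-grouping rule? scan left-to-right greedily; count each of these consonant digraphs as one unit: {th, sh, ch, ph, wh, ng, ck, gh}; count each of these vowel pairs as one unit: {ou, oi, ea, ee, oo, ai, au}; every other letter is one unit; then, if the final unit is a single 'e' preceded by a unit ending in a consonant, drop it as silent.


Word: "telephone" (9 letters)
Left-to-right scan:
  1. 't' (letter)
  2. 'e' (letter)
  3. 'l' (letter)
  4. 'e' (letter)
  5. 'ph' (digraph)
  6. 'o' (letter)
  7. 'n' (letter)
  8. 'e' (letter)
Units from scan: 8
Final unit is 'e' after a consonant -> drop as silent (-1)
Sound units = 7 units


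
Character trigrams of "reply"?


Word: "reply" (length 5)
Number of trigrams = 5 - 3 + 1 = 3
  Position 0: "rep"
  Position 1: "epl"
  Position 2: "ply"
Trigrams = "rep", "epl", "ply"


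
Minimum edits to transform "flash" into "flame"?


Word 1: "flash" (length 5)
Word 2: "flame" (length 5)
One optimal edit sequence (insert/delete/substitute each cost 1):
  1. keep 'f'
  2. keep 'l'
  3. keep 'a'
  4. substitute 's' -> 'm'  (+1)
  5. substitute 'h' -> 'e'  (+1)
Total edit operations: 2
Edit distance = 2


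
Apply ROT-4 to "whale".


Word: "whale"
Shift: 4
Each letter → (letter + shift) mod 26:
  'w' (22) + 4 = 0 → 'a'
  'h' (7) + 4 = 11 → 'l'
  'a' (0) + 4 = 4 → 'e'
  'l' (11) + 4 = 15 → 'p'
  'e' (4) + 4 = 8 → 'i'
Result = "alepi"


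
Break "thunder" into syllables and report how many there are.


Word: "thunder"
Syllable breakdown: thun-der
Counting: 2 parts
= 2 syllables


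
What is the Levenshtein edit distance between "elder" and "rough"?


Word 1: "elder" (length 5)
Word 2: "rough" (length 5)
One optimal edit sequence (insert/delete/substitute each cost 1):
  1. substitute 'e' -> 'r'  (+1)
  2. substitute 'l' -> 'o'  (+1)
  3. substitute 'd' -> 'u'  (+1)
  4. substitute 'e' -> 'g'  (+1)
  5. substitute 'r' -> 'h'  (+1)
Total edit operations: 5
Edit distance = 5


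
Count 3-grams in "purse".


Word: "purse" (length 5)
Number of 3-grams = length - 3 + 1 = 5 - 3 + 1
= 3


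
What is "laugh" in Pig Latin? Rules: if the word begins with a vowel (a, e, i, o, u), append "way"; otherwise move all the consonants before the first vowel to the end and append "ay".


Word: "laugh"
Starts with consonant(s) → move to end, add 'ay'
Consonant cluster: "l"
Pig Latin = "aughlay"


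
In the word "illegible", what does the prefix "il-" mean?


Prefix: il-
Example: illegible (il- + legible)
Meaning = not


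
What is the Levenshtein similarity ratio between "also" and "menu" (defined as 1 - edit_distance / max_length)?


Word 1: "also" (length 4)
Word 2: "menu" (length 4)
One optimal edit sequence:
  1. substitute 'a' -> 'm'  (+1)
  2. substitute 'l' -> 'e'  (+1)
  3. substitute 's' -> 'n'  (+1)
  4. substitute 'o' -> 'u'  (+1)
Edit distance = 4
Max length = max(4, 4) = 4
Similarity = 1 - 4/4
= 0.0000


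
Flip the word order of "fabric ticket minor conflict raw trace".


Original: "fabric ticket minor conflict raw trace"
Words (1..n): fabric | ticket | minor | conflict | raw | trace
Reversed (n..1): trace | raw | conflict | minor | ticket | fabric
Result = "trace raw conflict minor ticket fabric"


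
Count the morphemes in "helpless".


Word: "helpless"
Morphemes: help + -less
Each morpheme carries meaning
= 2 morphemes


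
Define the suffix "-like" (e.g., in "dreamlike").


Suffix: -like
As in: dreamlike -> dream + -like
Meaning = resembling


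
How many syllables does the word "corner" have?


Word: "corner"
Syllable breakdown: cor / ner
Counting: 2 parts
= 2 syllables


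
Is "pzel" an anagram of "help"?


Word 1: "help" → sorted: ehlp
Word 2: "pzel" → sorted: elpz
Same letters? ehlp != elpz
Anagram = No


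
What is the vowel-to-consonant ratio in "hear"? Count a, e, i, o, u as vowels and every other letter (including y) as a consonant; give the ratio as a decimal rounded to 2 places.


Word: "hear"
Vowels (a,e,i,o,u): 2
Consonants: 2
Ratio = 2/2
= 1.00


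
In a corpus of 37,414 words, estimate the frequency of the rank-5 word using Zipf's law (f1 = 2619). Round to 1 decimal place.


Zipf's law: f(r) = f(1) / r
f(1) = 2619
f(5) = 2619 / 5
= 523.8 occurrences


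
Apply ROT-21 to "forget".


Word: "forget"
Shift: 21
Each letter → (letter + shift) mod 26:
  'f' (5) + 21 = 0 → 'a'
  'o' (14) + 21 = 9 → 'j'
  'r' (17) + 21 = 12 → 'm'
  'g' (6) + 21 = 1 → 'b'
  'e' (4) + 21 = 25 → 'z'
  't' (19) + 21 = 14 → 'o'
Result = "ajmbzo"


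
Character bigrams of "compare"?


Word: "compare" (length 7)
Number of bigrams = 7 - 2 + 1 = 6
  Position 0: "co"
  Position 1: "om"
  Position 2: "mp"
  Position 3: "pa"
  Position 4: "ar"
  Position 5: "re"
Bigrams = "co", "om", "mp", "pa", "ar", "re"


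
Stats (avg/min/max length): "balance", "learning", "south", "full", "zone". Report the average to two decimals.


Lengths: "balance"=7, "learning"=8, "south"=5, "full"=4, "zone"=4
Sum = 28, Count = 5
Average = 28/5 = 5.60
= avg=5.60, min=4, max=8


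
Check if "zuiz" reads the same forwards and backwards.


Word: "zuiz"
Reversed: "ziuz"
Forward == Backward? zuiz != ziuz
Palindrome = No


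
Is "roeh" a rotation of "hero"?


Word: "hero", Candidate: "roeh"
Method: check if candidate is substring of word+word
"herohero" contains "roeh"? No
Is rotation = No


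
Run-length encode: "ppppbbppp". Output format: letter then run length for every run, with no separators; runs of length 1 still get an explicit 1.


String: "ppppbbppp"
Scanning for consecutive runs:
  'p' x 4
  'b' x 2
  'p' x 3
RLE = "p4b2p3"


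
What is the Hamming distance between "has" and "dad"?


Comparing character by character (same length = 3):
  Pos 0: 'h' vs 'd' !=
  Pos 1: 'a' vs 'a' =
  Pos 2: 's' vs 'd' !=
Hamming distance = 2


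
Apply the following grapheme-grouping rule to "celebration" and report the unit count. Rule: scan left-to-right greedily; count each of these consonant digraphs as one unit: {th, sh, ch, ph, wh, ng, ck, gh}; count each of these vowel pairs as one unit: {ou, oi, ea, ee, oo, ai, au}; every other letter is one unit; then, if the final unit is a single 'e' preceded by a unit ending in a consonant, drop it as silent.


Word: "celebration" (11 letters)
Left-to-right scan:
  (1) 'c' (letter)
  (2) 'e' (letter)
  (3) 'l' (letter)
  (4) 'e' (letter)
  (5) 'b' (letter)
  (6) 'r' (letter)
  (7) 'a' (letter)
  (8) 't' (letter)
  (9) 'i' (letter)
  (10) 'o' (letter)
  (11) 'n' (letter)
Units from scan: 11
Sound units = 11 units


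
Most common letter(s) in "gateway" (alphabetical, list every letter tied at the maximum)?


Word: "gateway"
Letter counts:
  'a': 2
  'e': 1
  'g': 1
  't': 1
  'w': 1
  'y': 1
Maximum count = 2
Most frequent = 'a' (2 times each)


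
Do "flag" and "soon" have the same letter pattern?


Pattern of "flag": [0, 1, 2, 3]
Pattern of "soon": [0, 1, 1, 2]
Patterns do not match
Same pattern = No


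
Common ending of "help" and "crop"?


Word 1: "help"
Word 2: "crop"
Comparing from end:
  Pos -1: 'p' == 'p'
  Pos -2: 'l' != 'o' (stop)
LCS = "p" (length 1)


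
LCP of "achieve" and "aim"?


Word 1: "achieve"
Word 2: "aim"
Comparing from start:
  Pos 0: 'a' == 'a'
  Pos 1: 'c' != 'i' (stop)
LCP = "a" (length 1)


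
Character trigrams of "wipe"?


Word: "wipe" (length 4)
Number of trigrams = 4 - 3 + 1 = 2
  Position 0: "wip"
  Position 1: "ipe"
Trigrams = "wip", "ipe"


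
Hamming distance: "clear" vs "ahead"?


Comparing character by character (same length = 5):
  Pos 0: 'c' vs 'a' !=
  Pos 1: 'l' vs 'h' !=
  Pos 2: 'e' vs 'e' =
  Pos 3: 'a' vs 'a' =
  Pos 4: 'r' vs 'd' !=
Hamming distance = 3


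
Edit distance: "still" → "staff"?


Word 1: "still" (length 5)
Word 2: "staff" (length 5)
One optimal edit sequence (insert/delete/substitute each cost 1):
  1. keep 's'
  2. keep 't'
  3. substitute 'i' -> 'a'  (+1)
  4. substitute 'l' -> 'f'  (+1)
  5. substitute 'l' -> 'f'  (+1)
Total edit operations: 3
Edit distance = 3


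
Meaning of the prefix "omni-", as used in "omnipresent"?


Prefix: omni-
As in: omnipresent -> omni- + present
Meaning = all


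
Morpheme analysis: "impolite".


Word: "impolite"
Morphemes: im- / polite
Each morpheme carries meaning
= 2 morphemes


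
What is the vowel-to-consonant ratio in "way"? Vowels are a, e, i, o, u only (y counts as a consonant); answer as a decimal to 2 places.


Word: "way"
Vowels (a,e,i,o,u): 1
Consonants: 2
Ratio = 1/2
= 0.50


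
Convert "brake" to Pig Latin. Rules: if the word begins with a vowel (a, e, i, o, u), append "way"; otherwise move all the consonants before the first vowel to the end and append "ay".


Word: "brake"
Starts with consonant(s) → move to end, add 'ay'
Consonant cluster: "br"
Pig Latin = "akebray"


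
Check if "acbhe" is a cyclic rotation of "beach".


Word: "beach", Candidate: "acbhe"
Method: check if candidate is substring of word+word
"beachbeach" contains "acbhe"? No
Is rotation = No


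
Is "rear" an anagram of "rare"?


Word 1: "rare" → sorted: aerr
Word 2: "rear" → sorted: aerr
Same letters? aerr == aerr
Anagram = Yes


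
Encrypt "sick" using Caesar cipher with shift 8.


Word: "sick"
Shift: 8
Each letter → (letter + shift) mod 26:
  's' (18) + 8 = 0 → 'a'
  'i' (8) + 8 = 16 → 'q'
  'c' (2) + 8 = 10 → 'k'
  'k' (10) + 8 = 18 → 's'
Result = "aqks"


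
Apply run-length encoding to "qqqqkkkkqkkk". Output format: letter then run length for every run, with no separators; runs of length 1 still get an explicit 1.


String: "qqqqkkkkqkkk"
Scanning for consecutive runs:
  'q' x 4
  'k' x 4
  'q' x 1
  'k' x 3
RLE = "q4k4q1k3"


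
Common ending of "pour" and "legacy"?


Word 1: "pour"
Word 2: "legacy"
Comparing from end:
  Pos -1: 'r' != 'y' (stop)
LCS = "" (length 0)


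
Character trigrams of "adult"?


Word: "adult" (length 5)
Number of trigrams = 5 - 3 + 1 = 3
  Position 0: "adu"
  Position 1: "dul"
  Position 2: "ult"
Trigrams = "adu", "dul", "ult"


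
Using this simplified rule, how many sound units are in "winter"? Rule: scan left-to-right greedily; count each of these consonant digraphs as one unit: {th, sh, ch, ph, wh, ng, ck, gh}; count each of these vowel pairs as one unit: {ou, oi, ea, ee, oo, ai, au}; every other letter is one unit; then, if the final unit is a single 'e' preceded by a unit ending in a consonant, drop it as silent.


Word: "winter" (6 letters)
Left-to-right scan:
  1. 'w' (letter)
  2. 'i' (letter)
  3. 'n' (letter)
  4. 't' (letter)
  5. 'e' (letter)
  6. 'r' (letter)
Units from scan: 6
Sound units = 6 units
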